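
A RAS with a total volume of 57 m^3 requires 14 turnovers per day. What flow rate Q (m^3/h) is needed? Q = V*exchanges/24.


Daily recirculation volume = 57 m^3 * 14 = 798 m^3/day
Flow rate Q = daily volume / 24 h = 798 / 24 = 33.25 m^3/h

33.25 m^3/h


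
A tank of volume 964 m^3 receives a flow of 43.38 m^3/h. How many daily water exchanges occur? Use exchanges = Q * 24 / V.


Daily flow volume = 43.38 m^3/h * 24 h = 1041.12 m^3/day
Exchanges = daily flow / tank volume = 1041.12 / 964 = 1.08 exchanges/day

1.08 exchanges/day


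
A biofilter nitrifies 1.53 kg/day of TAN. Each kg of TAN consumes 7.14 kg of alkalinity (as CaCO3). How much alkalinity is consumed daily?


Alkalinity factor: 7.14 kg CaCO3 consumed per kg TAN nitrified
alk = 1.53 kg TAN * 7.14 = 10.9242 kg CaCO3/day

10.9242 kg CaCO3/day


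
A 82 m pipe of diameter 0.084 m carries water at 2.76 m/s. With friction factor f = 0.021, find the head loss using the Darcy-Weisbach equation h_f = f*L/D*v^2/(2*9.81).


v^2 = 2.76^2 = 7.6176 m^2/s^2
L/D = 82/0.084 = 976.19048
h_f = f*(L/D)*v^2/(2g) = 0.021 * 976.19048 * 7.6176 / 19.62 = 7.95927 m

7.95927 m


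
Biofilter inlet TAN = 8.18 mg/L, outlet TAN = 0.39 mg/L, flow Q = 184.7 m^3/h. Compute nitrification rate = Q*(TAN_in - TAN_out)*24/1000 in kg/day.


Concentration drop: TAN_in - TAN_out = 8.18 - 0.39 = 7.79 mg/L
Hourly TAN removed = Q * dTAN = 184.7 m^3/h * 7.79 mg/L = 1438.813 g/h  (m^3/h * mg/L = g/h)
Daily TAN removed = 1438.813 * 24 = 34531.512 g/day
Convert to kg/day: 34531.512 / 1000 = 34.531512 kg/day

34.531512 kg/day


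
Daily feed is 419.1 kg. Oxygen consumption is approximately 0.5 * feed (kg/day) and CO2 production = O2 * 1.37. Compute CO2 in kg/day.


O2 = 419.1 * 0.5 = 209.55
CO2 = 209.55 * 1.37 = 287.0835

287.0835 kg/day


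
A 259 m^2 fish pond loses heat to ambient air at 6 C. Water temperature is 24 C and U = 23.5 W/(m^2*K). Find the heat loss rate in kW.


Temperature difference dT = 24 - 6 = 18 K
Heat loss (W) = U * A * dT = 23.5 * 259 * 18 = 109557 W
Convert to kW: 109557 / 1000 = 109.557 kW

109.557 kW


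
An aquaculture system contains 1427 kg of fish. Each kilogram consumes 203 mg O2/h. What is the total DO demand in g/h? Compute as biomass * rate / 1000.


Total O2 consumption (mg/h) = 1427 kg * 203 mg/(kg*h) = 289681 mg/h
Convert to g/h: 289681 / 1000 = 289.681 g/h

289.681 g/h


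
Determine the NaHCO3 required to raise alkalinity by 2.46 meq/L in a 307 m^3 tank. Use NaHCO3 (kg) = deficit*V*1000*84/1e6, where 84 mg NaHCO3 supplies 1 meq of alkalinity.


Tank volume in L = 307 m^3 * 1000 = 307000 L
Total meq required = 2.46 meq/L * 307000 L = 755220 meq
NaHCO3 mass = 755220 meq * 84 mg/meq / 1e6 = 63.4385 kg

63.4385 kg


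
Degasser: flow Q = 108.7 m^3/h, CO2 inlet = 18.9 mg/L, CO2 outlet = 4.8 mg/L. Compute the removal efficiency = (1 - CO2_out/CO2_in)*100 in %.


CO2_out / CO2_in = 4.8 / 18.9 = 0.25396825
Fraction remaining = 0.25396825
efficiency = (1 - 0.25396825) * 100 = 74.6032 %

74.6032 %


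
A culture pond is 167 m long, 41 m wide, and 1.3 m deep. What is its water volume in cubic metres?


Base area = L * W = 167 * 41 = 6847 m^2
Volume = area * depth = 6847 * 1.3 = 8901.1 m^3

8901.1 m^3


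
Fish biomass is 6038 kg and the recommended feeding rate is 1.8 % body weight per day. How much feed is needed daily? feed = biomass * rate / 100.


Feeding rate fraction = 1.8% / 100 = 0.018
Daily feed = 6038 kg * 0.018 = 108.684 kg/day

108.684 kg/day


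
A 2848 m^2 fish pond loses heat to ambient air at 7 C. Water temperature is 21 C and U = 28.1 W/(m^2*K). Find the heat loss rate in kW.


Temperature difference dT = 21 - 7 = 14 K
Heat loss (W) = U * A * dT = 28.1 * 2848 * 14 = 1120403.2 W
Convert to kW: 1120403.2 / 1000 = 1120.4032 kW

1120.4032 kW


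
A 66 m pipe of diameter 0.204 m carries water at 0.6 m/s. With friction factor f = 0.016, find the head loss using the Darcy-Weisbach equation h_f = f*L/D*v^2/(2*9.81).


v^2 = 0.6^2 = 0.36 m^2/s^2
L/D = 66/0.204 = 323.52941
h_f = f*(L/D)*v^2/(2g) = 0.016 * 323.52941 * 0.36 / 19.62 = 0.0949811 m

0.0949811 m


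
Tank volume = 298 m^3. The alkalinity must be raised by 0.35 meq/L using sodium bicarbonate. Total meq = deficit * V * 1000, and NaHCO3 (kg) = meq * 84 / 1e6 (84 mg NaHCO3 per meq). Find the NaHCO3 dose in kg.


Tank volume in L = 298 m^3 * 1000 = 298000 L
Total meq required = 0.35 meq/L * 298000 L = 104300 meq
NaHCO3 mass = 104300 meq * 84 mg/meq / 1e6 = 8.7612 kg

8.7612 kg


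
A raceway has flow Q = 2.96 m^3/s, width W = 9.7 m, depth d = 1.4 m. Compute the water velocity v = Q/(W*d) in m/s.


Cross-sectional area = W * d = 9.7 * 1.4 = 13.58 m^2
Velocity = Q / A = 2.96 / 13.58 = 0.217968 m/s

0.217968 m/s


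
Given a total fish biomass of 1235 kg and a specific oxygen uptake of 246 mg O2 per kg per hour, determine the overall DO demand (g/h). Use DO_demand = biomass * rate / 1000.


Total O2 consumption (mg/h) = 1235 kg * 246 mg/(kg*h) = 303810 mg/h
Convert to g/h: 303810 / 1000 = 303.81 g/h

303.81 g/h


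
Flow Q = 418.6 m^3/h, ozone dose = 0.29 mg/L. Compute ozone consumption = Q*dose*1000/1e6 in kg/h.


O3 demand (mg/h) = Q * dose * 1000 = 418.6 * 0.29 * 1000 = 121394 mg/h
Convert mg to kg: 121394 / 1e6 = 0.121394 kg/h

0.121394 kg/h


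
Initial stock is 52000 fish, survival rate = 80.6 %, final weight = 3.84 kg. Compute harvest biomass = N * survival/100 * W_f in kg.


Survivors = 52000 * 80.6/100 = 41912 fish
Harvest biomass = survivors * W_f = 41912 * 3.84 = 160942.08 kg

160942.08 kg


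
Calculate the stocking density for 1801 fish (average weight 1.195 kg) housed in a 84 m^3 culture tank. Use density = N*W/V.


Total biomass = 1801 fish * 1.195 kg = 2152.195 kg
Density = total biomass / volume = 2152.195 / 84 = 25.6214 kg/m^3

25.6214 kg/m^3


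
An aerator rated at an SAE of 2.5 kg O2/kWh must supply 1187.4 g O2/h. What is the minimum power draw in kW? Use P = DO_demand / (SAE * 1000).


SAE in g O2/kWh = 2.5 * 1000 = 2500 g/kWh
P = DO_demand / SAE_g = 1187.4 / 2500 = 0.47496 kW

0.47496 kW


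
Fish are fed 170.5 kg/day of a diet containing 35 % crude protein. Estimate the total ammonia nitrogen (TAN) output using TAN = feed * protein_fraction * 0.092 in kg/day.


Protein in feed = 170.5 * 35/100 = 59.675 kg/day
TAN = protein * 0.092 = 59.675 * 0.092 = 5.4901 kg/day

5.4901 kg/day


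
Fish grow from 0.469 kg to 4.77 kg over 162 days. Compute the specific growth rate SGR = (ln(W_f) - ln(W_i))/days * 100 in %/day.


ln(W_f) = ln(4.77) = 1.5623463
ln(W_i) = ln(0.469) = -0.75715251
ln(W_f) - ln(W_i) = 1.5623463 - -0.75715251 = 2.3194988
SGR = 2.3194988 / 162 * 100 = 1.43179 %/day

1.43179 %/day


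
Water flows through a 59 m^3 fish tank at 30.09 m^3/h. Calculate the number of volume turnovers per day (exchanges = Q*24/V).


Daily flow volume = 30.09 m^3/h * 24 h = 722.16 m^3/day
Exchanges = daily flow / tank volume = 722.16 / 59 = 12.24 exchanges/day

12.24 exchanges/day


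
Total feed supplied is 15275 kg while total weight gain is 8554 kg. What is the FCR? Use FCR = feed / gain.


FCR = feed consumed / weight gained
FCR = 15275 kg / 8554 kg = 1.78571

1.78571


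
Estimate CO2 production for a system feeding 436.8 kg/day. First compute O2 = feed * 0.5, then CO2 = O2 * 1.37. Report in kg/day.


O2 = 436.8 * 0.5 = 218.4
CO2 = 218.4 * 1.37 = 299.208

299.208 kg/day


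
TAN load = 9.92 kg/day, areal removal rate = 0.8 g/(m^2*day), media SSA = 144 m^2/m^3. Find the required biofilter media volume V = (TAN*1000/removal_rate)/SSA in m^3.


A = 9.92*1000 / 0.8 = 12400 m^2
V = 12400 / 144 = 86.1111

86.1111 m^3


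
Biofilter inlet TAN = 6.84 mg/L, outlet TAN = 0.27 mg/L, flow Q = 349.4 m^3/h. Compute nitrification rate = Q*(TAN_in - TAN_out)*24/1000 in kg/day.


Concentration drop: TAN_in - TAN_out = 6.84 - 0.27 = 6.57 mg/L
Hourly TAN removed = Q * dTAN = 349.4 m^3/h * 6.57 mg/L = 2295.558 g/h  (m^3/h * mg/L = g/h)
Daily TAN removed = 2295.558 * 24 = 55093.392 g/day
Convert to kg/day: 55093.392 / 1000 = 55.093392 kg/day

55.093392 kg/day


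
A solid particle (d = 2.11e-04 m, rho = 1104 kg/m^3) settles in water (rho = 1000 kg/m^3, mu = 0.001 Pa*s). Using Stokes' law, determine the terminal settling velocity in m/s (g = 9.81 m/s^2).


Density difference: rho_p - rho_f = 1104 - 1000 = 104 kg/m^3
d^2 = (2.11e-04)^2 = 4.4521e-08 m^2
Numerator = (rho_p - rho_f) * g * d^2 = 104 * 9.81 * 4.4521e-08 = 4.5422105e-05
Denominator = 18 * mu = 18 * 0.001 = 0.018
v_s = 4.5422105e-05 / 0.018 = 0.00252345 m/s
Check: Re = rho_f * v_s * d / mu = 1000 * 0.00252345 * 2.11e-04 / 0.001 = 0.532 < 1, so Stokes' law applies.

0.00252345 m/s


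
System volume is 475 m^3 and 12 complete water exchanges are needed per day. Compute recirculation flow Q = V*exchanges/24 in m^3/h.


Daily recirculation volume = 475 m^3 * 12 = 5700 m^3/day
Flow rate Q = daily volume / 24 h = 5700 / 24 = 237.5 m^3/h

237.5 m^3/h


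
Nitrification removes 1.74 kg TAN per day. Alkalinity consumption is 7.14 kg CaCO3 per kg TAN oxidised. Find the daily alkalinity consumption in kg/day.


Alkalinity factor: 7.14 kg CaCO3 consumed per kg TAN nitrified
alk = 1.74 kg TAN * 7.14 = 12.4236 kg CaCO3/day

12.4236 kg CaCO3/day


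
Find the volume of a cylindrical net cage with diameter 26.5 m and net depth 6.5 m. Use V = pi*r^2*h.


r = d/2 = 26.5/2 = 13.25 m
Base area = pi*r^2 = pi*13.25^2 = 551.54586 m^2
Volume = 551.54586 * 6.5 = 3585.05 m^3

3585.05 m^3


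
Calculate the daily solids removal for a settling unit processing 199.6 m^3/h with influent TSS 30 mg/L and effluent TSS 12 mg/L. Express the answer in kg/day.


Concentration drop: TSS_in - TSS_out = 30 - 12 = 18 mg/L
Hourly solids removed = Q * dTSS = 199.6 m^3/h * 18 mg/L = 3592.8 g/h  (m^3/h * mg/L = g/h)
Daily solids removed = 3592.8 * 24 = 86227.2 g/day
Convert g to kg: 86227.2 / 1000 = 86.2272 kg/day

86.2272 kg/day


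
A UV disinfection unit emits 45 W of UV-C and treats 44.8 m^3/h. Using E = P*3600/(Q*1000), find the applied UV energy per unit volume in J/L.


Energy delivered per hour = 45 W * 3600 s = 162000 J/h
Volume treated per hour = 44.8 m^3/h * 1000 = 44800 L/h
dose = 162000 / 44800 = 3.61607 J/L

3.61607 J/L


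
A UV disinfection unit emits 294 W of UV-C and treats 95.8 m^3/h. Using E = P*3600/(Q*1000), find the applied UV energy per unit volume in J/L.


Energy delivered per hour = 294 W * 3600 s = 1058400 J/h
Volume treated per hour = 95.8 m^3/h * 1000 = 95800 L/h
dose = 1058400 / 95800 = 11.048 J/L

11.048 J/L


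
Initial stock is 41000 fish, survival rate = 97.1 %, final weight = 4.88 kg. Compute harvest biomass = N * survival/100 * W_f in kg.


Survivors = 41000 * 97.1/100 = 39811 fish
Harvest biomass = survivors * W_f = 39811 * 4.88 = 194277.68 kg

194277.68 kg


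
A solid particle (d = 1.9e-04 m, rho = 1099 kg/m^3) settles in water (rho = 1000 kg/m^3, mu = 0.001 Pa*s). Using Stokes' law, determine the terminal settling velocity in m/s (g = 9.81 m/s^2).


Density difference: rho_p - rho_f = 1099 - 1000 = 99 kg/m^3
d^2 = (1.9e-04)^2 = 3.61e-08 m^2
Numerator = (rho_p - rho_f) * g * d^2 = 99 * 9.81 * 3.61e-08 = 3.5059959e-05
Denominator = 18 * mu = 18 * 0.001 = 0.018
v_s = 3.5059959e-05 / 0.018 = 0.00194778 m/s
Check: Re = rho_f * v_s * d / mu = 1000 * 0.00194778 * 1.9e-04 / 0.001 = 0.37 < 1, so Stokes' law applies.

0.00194778 m/s


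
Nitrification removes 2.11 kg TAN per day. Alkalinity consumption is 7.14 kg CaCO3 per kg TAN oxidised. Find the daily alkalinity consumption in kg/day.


Alkalinity factor: 7.14 kg CaCO3 consumed per kg TAN nitrified
alk = 2.11 kg TAN * 7.14 = 15.0654 kg CaCO3/day

15.0654 kg CaCO3/day


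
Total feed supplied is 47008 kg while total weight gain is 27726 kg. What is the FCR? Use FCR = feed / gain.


FCR = feed consumed / weight gained
FCR = 47008 kg / 27726 kg = 1.69545

1.69545


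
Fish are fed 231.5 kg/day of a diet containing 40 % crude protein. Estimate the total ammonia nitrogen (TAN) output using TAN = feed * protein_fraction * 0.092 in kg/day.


Protein in feed = 231.5 * 40/100 = 92.6 kg/day
TAN = protein * 0.092 = 92.6 * 0.092 = 8.5192 kg/day

8.5192 kg/day


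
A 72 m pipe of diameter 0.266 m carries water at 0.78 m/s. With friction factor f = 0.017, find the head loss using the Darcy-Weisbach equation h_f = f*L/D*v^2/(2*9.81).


v^2 = 0.78^2 = 0.6084 m^2/s^2
L/D = 72/0.266 = 270.67669
h_f = f*(L/D)*v^2/(2g) = 0.017 * 270.67669 * 0.6084 / 19.62 = 0.142689 m

0.142689 m


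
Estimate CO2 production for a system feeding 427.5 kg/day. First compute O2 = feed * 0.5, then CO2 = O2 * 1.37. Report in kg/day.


O2 = 427.5 * 0.5 = 213.75
CO2 = 213.75 * 1.37 = 292.8375

292.8375 kg/day


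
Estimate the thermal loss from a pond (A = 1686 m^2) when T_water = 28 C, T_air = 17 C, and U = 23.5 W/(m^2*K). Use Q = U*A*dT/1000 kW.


Temperature difference dT = 28 - 17 = 11 K
Heat loss (W) = U * A * dT = 23.5 * 1686 * 11 = 435831 W
Convert to kW: 435831 / 1000 = 435.831 kW

435.831 kW


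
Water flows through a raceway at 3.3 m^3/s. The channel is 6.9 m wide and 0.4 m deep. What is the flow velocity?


Cross-sectional area = W * d = 6.9 * 0.4 = 2.76 m^2
Velocity = Q / A = 3.3 / 2.76 = 1.19565 m/s

1.19565 m/s


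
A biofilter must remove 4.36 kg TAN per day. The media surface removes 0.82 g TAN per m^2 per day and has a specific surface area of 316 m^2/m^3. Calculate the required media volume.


A = 4.36*1000 / 0.82 = 5317.0732 m^2
V = 5317.0732 / 316 = 16.8262

16.8262 m^3


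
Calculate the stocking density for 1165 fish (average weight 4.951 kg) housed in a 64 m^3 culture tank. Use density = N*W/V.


Total biomass = 1165 fish * 4.951 kg = 5767.915 kg
Density = total biomass / volume = 5767.915 / 64 = 90.1237 kg/m^3

90.1237 kg/m^3


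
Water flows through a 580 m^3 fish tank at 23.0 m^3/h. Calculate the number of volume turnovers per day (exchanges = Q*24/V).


Daily flow volume = 23.0 m^3/h * 24 h = 552 m^3/day
Exchanges = daily flow / tank volume = 552 / 580 = 0.951724 exchanges/day

0.951724 exchanges/day


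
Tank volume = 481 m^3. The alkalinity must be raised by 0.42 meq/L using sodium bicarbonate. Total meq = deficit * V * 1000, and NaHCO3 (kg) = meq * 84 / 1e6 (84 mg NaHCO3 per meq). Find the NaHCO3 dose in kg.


Tank volume in L = 481 m^3 * 1000 = 481000 L
Total meq required = 0.42 meq/L * 481000 L = 202020 meq
NaHCO3 mass = 202020 meq * 84 mg/meq / 1e6 = 16.9697 kg

16.9697 kg


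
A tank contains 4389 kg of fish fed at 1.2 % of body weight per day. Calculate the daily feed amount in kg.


Feeding rate fraction = 1.2% / 100 = 0.012
Daily feed = 4389 kg * 0.012 = 52.668 kg/day

52.668 kg/day


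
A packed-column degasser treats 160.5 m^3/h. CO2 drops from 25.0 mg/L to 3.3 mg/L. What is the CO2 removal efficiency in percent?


CO2_out / CO2_in = 3.3 / 25.0 = 0.132
Fraction remaining = 0.132
efficiency = (1 - 0.132) * 100 = 86.8 %

86.8 %


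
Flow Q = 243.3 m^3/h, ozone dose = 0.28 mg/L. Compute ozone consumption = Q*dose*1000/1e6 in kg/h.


O3 demand (mg/h) = Q * dose * 1000 = 243.3 * 0.28 * 1000 = 68124 mg/h
Convert mg to kg: 68124 / 1e6 = 0.068124 kg/h

0.068124 kg/h


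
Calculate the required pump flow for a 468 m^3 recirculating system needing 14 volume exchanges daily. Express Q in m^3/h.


Daily recirculation volume = 468 m^3 * 14 = 6552 m^3/day
Flow rate Q = daily volume / 24 h = 6552 / 24 = 273 m^3/h

273 m^3/h


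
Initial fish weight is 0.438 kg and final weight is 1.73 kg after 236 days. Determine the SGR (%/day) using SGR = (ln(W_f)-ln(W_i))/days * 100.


ln(W_f) = ln(1.73) = 0.54812141
ln(W_i) = ln(0.438) = -0.82553637
ln(W_f) - ln(W_i) = 0.54812141 - -0.82553637 = 1.3736578
SGR = 1.3736578 / 236 * 100 = 0.582058 %/day

0.582058 %/day


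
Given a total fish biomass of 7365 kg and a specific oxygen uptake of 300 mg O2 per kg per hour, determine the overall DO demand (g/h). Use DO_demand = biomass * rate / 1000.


Total O2 consumption (mg/h) = 7365 kg * 300 mg/(kg*h) = 2209500 mg/h
Convert to g/h: 2209500 / 1000 = 2209.5 g/h

2209.5 g/h


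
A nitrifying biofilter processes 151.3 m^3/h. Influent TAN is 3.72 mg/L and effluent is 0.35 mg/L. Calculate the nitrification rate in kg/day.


Concentration drop: TAN_in - TAN_out = 3.72 - 0.35 = 3.37 mg/L
Hourly TAN removed = Q * dTAN = 151.3 m^3/h * 3.37 mg/L = 509.881 g/h  (m^3/h * mg/L = g/h)
Daily TAN removed = 509.881 * 24 = 12237.144 g/day
Convert to kg/day: 12237.144 / 1000 = 12.237144 kg/day

12.237144 kg/day


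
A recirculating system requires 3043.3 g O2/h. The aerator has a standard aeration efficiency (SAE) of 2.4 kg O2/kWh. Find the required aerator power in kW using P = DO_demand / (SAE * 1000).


SAE in g O2/kWh = 2.4 * 1000 = 2400 g/kWh
P = DO_demand / SAE_g = 3043.3 / 2400 = 1.26804 kW

1.26804 kW


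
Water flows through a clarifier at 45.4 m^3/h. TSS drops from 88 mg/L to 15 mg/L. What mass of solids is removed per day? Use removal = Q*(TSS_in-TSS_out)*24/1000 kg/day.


Concentration drop: TSS_in - TSS_out = 88 - 15 = 73 mg/L
Hourly solids removed = Q * dTSS = 45.4 m^3/h * 73 mg/L = 3314.2 g/h  (m^3/h * mg/L = g/h)
Daily solids removed = 3314.2 * 24 = 79540.8 g/day
Convert g to kg: 79540.8 / 1000 = 79.5408 kg/day

79.5408 kg/day


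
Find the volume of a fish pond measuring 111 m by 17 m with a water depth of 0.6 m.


Base area = L * W = 111 * 17 = 1887 m^2
Volume = area * depth = 1887 * 0.6 = 1132.2 m^3

1132.2 m^3


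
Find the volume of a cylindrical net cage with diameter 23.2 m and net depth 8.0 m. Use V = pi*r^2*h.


r = d/2 = 23.2/2 = 11.6 m
Base area = pi*r^2 = pi*11.6^2 = 422.73271 m^2
Volume = 422.73271 * 8.0 = 3381.86 m^3

3381.86 m^3


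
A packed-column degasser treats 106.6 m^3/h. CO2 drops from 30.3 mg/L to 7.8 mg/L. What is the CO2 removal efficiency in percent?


CO2_out / CO2_in = 7.8 / 30.3 = 0.25742574
Fraction remaining = 0.25742574
efficiency = (1 - 0.25742574) * 100 = 74.2574 %

74.2574 %


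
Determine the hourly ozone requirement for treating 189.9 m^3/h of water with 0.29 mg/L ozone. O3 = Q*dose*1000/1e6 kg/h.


O3 demand (mg/h) = Q * dose * 1000 = 189.9 * 0.29 * 1000 = 55071 mg/h
Convert mg to kg: 55071 / 1e6 = 0.055071 kg/h

0.055071 kg/h


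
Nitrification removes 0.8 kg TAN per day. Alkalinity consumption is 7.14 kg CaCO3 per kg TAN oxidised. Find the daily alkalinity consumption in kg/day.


Alkalinity factor: 7.14 kg CaCO3 consumed per kg TAN nitrified
alk = 0.8 kg TAN * 7.14 = 5.712 kg CaCO3/day

5.712 kg CaCO3/day


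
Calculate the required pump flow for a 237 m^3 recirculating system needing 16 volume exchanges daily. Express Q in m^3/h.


Daily recirculation volume = 237 m^3 * 16 = 3792 m^3/day
Flow rate Q = daily volume / 24 h = 3792 / 24 = 158 m^3/h

158 m^3/h


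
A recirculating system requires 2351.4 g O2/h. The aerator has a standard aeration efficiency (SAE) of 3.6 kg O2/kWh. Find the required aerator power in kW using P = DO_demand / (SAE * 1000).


SAE in g O2/kWh = 3.6 * 1000 = 3600 g/kWh
P = DO_demand / SAE_g = 2351.4 / 3600 = 0.653167 kW

0.653167 kW


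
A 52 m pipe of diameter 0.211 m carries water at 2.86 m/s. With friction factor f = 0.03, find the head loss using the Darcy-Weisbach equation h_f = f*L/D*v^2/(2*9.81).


v^2 = 2.86^2 = 8.1796 m^2/s^2
L/D = 52/0.211 = 246.4455
h_f = f*(L/D)*v^2/(2g) = 0.03 * 246.4455 * 8.1796 / 19.62 = 3.0823 m

3.0823 m


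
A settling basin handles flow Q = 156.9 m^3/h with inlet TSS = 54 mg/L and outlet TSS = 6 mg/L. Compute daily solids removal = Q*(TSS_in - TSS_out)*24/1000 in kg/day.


Concentration drop: TSS_in - TSS_out = 54 - 6 = 48 mg/L
Hourly solids removed = Q * dTSS = 156.9 m^3/h * 48 mg/L = 7531.2 g/h  (m^3/h * mg/L = g/h)
Daily solids removed = 7531.2 * 24 = 180748.8 g/day
Convert g to kg: 180748.8 / 1000 = 180.7488 kg/day

180.7488 kg/day


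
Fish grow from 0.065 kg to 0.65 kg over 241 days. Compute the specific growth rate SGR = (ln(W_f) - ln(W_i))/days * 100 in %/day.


ln(W_f) = ln(0.65) = -0.43078292
ln(W_i) = ln(0.065) = -2.733368
ln(W_f) - ln(W_i) = -0.43078292 - -2.733368 = 2.3025851
SGR = 2.3025851 / 241 * 100 = 0.95543 %/day

0.95543 %/day


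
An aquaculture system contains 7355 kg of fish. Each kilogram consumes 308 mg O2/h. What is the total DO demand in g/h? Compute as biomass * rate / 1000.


Total O2 consumption (mg/h) = 7355 kg * 308 mg/(kg*h) = 2265340 mg/h
Convert to g/h: 2265340 / 1000 = 2265.34 g/h

2265.34 g/h


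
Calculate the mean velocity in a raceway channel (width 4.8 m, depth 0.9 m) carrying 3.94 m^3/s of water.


Cross-sectional area = W * d = 4.8 * 0.9 = 4.32 m^2
Velocity = Q / A = 3.94 / 4.32 = 0.912037 m/s

0.912037 m/s


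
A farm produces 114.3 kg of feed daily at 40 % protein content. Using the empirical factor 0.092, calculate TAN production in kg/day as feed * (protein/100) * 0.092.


Protein in feed = 114.3 * 40/100 = 45.72 kg/day
TAN = protein * 0.092 = 45.72 * 0.092 = 4.20624 kg/day

4.20624 kg/day


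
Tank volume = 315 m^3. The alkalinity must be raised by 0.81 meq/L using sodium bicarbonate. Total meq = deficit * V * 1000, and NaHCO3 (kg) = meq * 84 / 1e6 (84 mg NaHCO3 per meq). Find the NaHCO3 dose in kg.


Tank volume in L = 315 m^3 * 1000 = 315000 L
Total meq required = 0.81 meq/L * 315000 L = 255150 meq
NaHCO3 mass = 255150 meq * 84 mg/meq / 1e6 = 21.4326 kg

21.4326 kg


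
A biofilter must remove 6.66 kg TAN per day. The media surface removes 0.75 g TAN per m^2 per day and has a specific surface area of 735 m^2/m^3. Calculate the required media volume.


A = 6.66*1000 / 0.75 = 8880 m^2
V = 8880 / 735 = 12.0816

12.0816 m^3


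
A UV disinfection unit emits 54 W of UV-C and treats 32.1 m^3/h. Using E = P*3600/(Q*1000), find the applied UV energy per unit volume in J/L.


Energy delivered per hour = 54 W * 3600 s = 194400 J/h
Volume treated per hour = 32.1 m^3/h * 1000 = 32100 L/h
dose = 194400 / 32100 = 6.05607 J/L

6.05607 J/L


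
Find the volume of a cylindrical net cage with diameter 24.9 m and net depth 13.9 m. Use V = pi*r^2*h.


r = d/2 = 24.9/2 = 12.45 m
Base area = pi*r^2 = pi*12.45^2 = 486.95472 m^2
Volume = 486.95472 * 13.9 = 6768.67 m^3

6768.67 m^3


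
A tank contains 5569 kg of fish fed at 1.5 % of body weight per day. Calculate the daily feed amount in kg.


Feeding rate fraction = 1.5% / 100 = 0.015
Daily feed = 5569 kg * 0.015 = 83.535 kg/day

83.535 kg/day


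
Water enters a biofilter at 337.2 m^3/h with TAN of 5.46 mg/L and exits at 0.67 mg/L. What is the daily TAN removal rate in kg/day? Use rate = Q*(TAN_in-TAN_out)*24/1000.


Concentration drop: TAN_in - TAN_out = 5.46 - 0.67 = 4.79 mg/L
Hourly TAN removed = Q * dTAN = 337.2 m^3/h * 4.79 mg/L = 1615.188 g/h  (m^3/h * mg/L = g/h)
Daily TAN removed = 1615.188 * 24 = 38764.512 g/day
Convert to kg/day: 38764.512 / 1000 = 38.764512 kg/day

38.764512 kg/day


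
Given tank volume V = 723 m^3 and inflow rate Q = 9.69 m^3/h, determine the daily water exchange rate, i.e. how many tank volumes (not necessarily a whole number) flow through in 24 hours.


Daily flow volume = 9.69 m^3/h * 24 h = 232.56 m^3/day
Exchanges = daily flow / tank volume = 232.56 / 723 = 0.32166 exchanges/day

0.32166 exchanges/day


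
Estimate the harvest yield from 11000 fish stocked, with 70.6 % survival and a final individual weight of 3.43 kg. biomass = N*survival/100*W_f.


Survivors = 11000 * 70.6/100 = 7766 fish
Harvest biomass = survivors * W_f = 7766 * 3.43 = 26637.38 kg

26637.38 kg


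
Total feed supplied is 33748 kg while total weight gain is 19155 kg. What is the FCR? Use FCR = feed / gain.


FCR = feed consumed / weight gained
FCR = 33748 kg / 19155 kg = 1.76184

1.76184


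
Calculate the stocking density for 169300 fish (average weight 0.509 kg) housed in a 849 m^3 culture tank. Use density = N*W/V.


Total biomass = 169300 fish * 0.509 kg = 86173.7 kg
Density = total biomass / volume = 86173.7 / 849 = 101.5 kg/m^3

101.5 kg/m^3


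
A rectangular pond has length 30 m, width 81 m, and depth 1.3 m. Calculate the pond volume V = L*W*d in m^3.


Base area = L * W = 30 * 81 = 2430 m^2
Volume = area * depth = 2430 * 1.3 = 3159 m^3

3159 m^3


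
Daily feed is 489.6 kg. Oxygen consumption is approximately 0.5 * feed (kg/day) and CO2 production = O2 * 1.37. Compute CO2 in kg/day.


O2 = 489.6 * 0.5 = 244.8
CO2 = 244.8 * 1.37 = 335.376

335.376 kg/day


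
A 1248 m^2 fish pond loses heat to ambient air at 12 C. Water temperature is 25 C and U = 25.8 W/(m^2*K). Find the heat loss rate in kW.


Temperature difference dT = 25 - 12 = 13 K
Heat loss (W) = U * A * dT = 25.8 * 1248 * 13 = 418579.2 W
Convert to kW: 418579.2 / 1000 = 418.5792 kW

418.5792 kW


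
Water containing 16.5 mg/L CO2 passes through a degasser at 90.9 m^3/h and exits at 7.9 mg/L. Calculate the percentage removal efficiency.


CO2_out / CO2_in = 7.9 / 16.5 = 0.47878788
Fraction remaining = 0.47878788
efficiency = (1 - 0.47878788) * 100 = 52.1212 %

52.1212 %


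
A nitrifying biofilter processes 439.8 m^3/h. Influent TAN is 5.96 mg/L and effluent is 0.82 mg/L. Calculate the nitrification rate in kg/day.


Concentration drop: TAN_in - TAN_out = 5.96 - 0.82 = 5.14 mg/L
Hourly TAN removed = Q * dTAN = 439.8 m^3/h * 5.14 mg/L = 2260.572 g/h  (m^3/h * mg/L = g/h)
Daily TAN removed = 2260.572 * 24 = 54253.728 g/day
Convert to kg/day: 54253.728 / 1000 = 54.253728 kg/day

54.253728 kg/day


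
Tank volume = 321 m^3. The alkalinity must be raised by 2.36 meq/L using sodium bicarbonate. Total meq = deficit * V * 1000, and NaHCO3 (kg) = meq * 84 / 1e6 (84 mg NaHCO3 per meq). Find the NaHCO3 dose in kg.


Tank volume in L = 321 m^3 * 1000 = 321000 L
Total meq required = 2.36 meq/L * 321000 L = 757560 meq
NaHCO3 mass = 757560 meq * 84 mg/meq / 1e6 = 63.635 kg

63.635 kg


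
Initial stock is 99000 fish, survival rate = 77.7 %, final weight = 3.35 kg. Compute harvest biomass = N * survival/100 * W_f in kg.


Survivors = 99000 * 77.7/100 = 76923 fish
Harvest biomass = survivors * W_f = 76923 * 3.35 = 257692.05 kg

257692.05 kg


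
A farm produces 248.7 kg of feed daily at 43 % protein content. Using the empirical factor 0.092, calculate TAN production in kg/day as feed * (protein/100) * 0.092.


Protein in feed = 248.7 * 43/100 = 106.941 kg/day
TAN = protein * 0.092 = 106.941 * 0.092 = 9.838572 kg/day

9.838572 kg/day


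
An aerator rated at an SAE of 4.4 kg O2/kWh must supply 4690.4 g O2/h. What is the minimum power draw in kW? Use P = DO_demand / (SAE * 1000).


SAE in g O2/kWh = 4.4 * 1000 = 4400 g/kWh
P = DO_demand / SAE_g = 4690.4 / 4400 = 1.066 kW

1.066 kW


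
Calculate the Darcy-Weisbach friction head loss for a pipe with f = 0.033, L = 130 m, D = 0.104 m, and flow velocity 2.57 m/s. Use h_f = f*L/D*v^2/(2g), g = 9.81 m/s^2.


v^2 = 2.57^2 = 6.6049 m^2/s^2
L/D = 130/0.104 = 1250
h_f = f*(L/D)*v^2/(2g) = 0.033 * 1250 * 6.6049 / 19.62 = 13.8864 m

13.8864 m


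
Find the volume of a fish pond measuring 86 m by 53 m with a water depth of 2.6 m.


Base area = L * W = 86 * 53 = 4558 m^2
Volume = area * depth = 4558 * 2.6 = 11850.8 m^3

11850.8 m^3


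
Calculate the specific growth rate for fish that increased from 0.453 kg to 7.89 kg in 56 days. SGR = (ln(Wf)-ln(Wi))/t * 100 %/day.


ln(W_f) = ln(7.89) = 2.0655961
ln(W_i) = ln(0.453) = -0.79186315
ln(W_f) - ln(W_i) = 2.0655961 - -0.79186315 = 2.8574592
SGR = 2.8574592 / 56 * 100 = 5.10261 %/day

5.10261 %/day


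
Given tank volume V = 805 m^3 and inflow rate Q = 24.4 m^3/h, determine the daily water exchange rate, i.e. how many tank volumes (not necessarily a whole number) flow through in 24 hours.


Daily flow volume = 24.4 m^3/h * 24 h = 585.6 m^3/day
Exchanges = daily flow / tank volume = 585.6 / 805 = 0.727453 exchanges/day

0.727453 exchanges/day


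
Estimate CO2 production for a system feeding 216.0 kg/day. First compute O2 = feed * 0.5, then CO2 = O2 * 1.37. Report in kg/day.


O2 = 216.0 * 0.5 = 108
CO2 = 108 * 1.37 = 147.96

147.96 kg/day


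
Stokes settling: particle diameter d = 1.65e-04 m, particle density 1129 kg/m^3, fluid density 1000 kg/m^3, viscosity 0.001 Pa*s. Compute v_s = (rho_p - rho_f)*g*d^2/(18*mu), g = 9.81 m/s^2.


Density difference: rho_p - rho_f = 1129 - 1000 = 129 kg/m^3
d^2 = (1.65e-04)^2 = 2.7225e-08 m^2
Numerator = (rho_p - rho_f) * g * d^2 = 129 * 9.81 * 2.7225e-08 = 3.4452965e-05
Denominator = 18 * mu = 18 * 0.001 = 0.018
v_s = 3.4452965e-05 / 0.018 = 0.00191405 m/s
Check: Re = rho_f * v_s * d / mu = 1000 * 0.00191405 * 1.65e-04 / 0.001 = 0.316 < 1, so Stokes' law applies.

0.00191405 m/s


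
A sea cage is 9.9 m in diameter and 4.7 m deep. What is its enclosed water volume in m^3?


r = d/2 = 9.9/2 = 4.95 m
Base area = pi*r^2 = pi*4.95^2 = 76.976874 m^2
Volume = 76.976874 * 4.7 = 361.791 m^3

361.791 m^3


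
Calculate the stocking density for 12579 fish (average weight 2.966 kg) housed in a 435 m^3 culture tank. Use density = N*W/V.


Total biomass = 12579 fish * 2.966 kg = 37309.314 kg
Density = total biomass / volume = 37309.314 / 435 = 85.7685 kg/m^3

85.7685 kg/m^3


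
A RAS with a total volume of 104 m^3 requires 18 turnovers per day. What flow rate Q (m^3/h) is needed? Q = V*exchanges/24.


Daily recirculation volume = 104 m^3 * 18 = 1872 m^3/day
Flow rate Q = daily volume / 24 h = 1872 / 24 = 78 m^3/h

78 m^3/h


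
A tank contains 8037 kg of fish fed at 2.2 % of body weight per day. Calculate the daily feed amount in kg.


Feeding rate fraction = 2.2% / 100 = 0.022
Daily feed = 8037 kg * 0.022 = 176.814 kg/day

176.814 kg/day


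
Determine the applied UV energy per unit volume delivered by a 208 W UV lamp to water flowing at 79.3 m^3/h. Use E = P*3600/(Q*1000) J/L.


Energy delivered per hour = 208 W * 3600 s = 748800 J/h
Volume treated per hour = 79.3 m^3/h * 1000 = 79300 L/h
dose = 748800 / 79300 = 9.44262 J/L

9.44262 J/L


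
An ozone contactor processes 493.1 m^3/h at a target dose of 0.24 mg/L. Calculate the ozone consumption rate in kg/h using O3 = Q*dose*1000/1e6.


O3 demand (mg/h) = Q * dose * 1000 = 493.1 * 0.24 * 1000 = 118344 mg/h
Convert mg to kg: 118344 / 1e6 = 0.118344 kg/h

0.118344 kg/h


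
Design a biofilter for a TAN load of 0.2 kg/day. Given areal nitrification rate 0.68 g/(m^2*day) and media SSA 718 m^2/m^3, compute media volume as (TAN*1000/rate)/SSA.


A = 0.2*1000 / 0.68 = 294.11765 m^2
V = 294.11765 / 718 = 0.409635

0.409635 m^3


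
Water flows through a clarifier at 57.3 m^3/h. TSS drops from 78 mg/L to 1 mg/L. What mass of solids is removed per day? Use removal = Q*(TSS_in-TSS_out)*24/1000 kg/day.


Concentration drop: TSS_in - TSS_out = 78 - 1 = 77 mg/L
Hourly solids removed = Q * dTSS = 57.3 m^3/h * 77 mg/L = 4412.1 g/h  (m^3/h * mg/L = g/h)
Daily solids removed = 4412.1 * 24 = 105890.4 g/day
Convert g to kg: 105890.4 / 1000 = 105.8904 kg/day

105.8904 kg/day


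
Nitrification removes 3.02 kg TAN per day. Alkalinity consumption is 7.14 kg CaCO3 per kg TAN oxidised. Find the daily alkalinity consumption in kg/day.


Alkalinity factor: 7.14 kg CaCO3 consumed per kg TAN nitrified
alk = 3.02 kg TAN * 7.14 = 21.5628 kg CaCO3/day

21.5628 kg CaCO3/day


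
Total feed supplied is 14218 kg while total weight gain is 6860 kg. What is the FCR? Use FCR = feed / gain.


FCR = feed consumed / weight gained
FCR = 14218 kg / 6860 kg = 2.07259

2.07259


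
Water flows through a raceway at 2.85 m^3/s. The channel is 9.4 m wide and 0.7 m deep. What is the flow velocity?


Cross-sectional area = W * d = 9.4 * 0.7 = 6.58 m^2
Velocity = Q / A = 2.85 / 6.58 = 0.433131 m/s

0.433131 m/s


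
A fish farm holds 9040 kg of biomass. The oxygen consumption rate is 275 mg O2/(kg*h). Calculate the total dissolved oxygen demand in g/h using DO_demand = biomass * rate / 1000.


Total O2 consumption (mg/h) = 9040 kg * 275 mg/(kg*h) = 2486000 mg/h
Convert to g/h: 2486000 / 1000 = 2486 g/h

2486 g/h


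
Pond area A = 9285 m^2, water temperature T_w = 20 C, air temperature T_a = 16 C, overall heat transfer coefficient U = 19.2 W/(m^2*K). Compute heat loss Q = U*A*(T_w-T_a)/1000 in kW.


Temperature difference dT = 20 - 16 = 4 K
Heat loss (W) = U * A * dT = 19.2 * 9285 * 4 = 713088 W
Convert to kW: 713088 / 1000 = 713.088 kW

713.088 kW


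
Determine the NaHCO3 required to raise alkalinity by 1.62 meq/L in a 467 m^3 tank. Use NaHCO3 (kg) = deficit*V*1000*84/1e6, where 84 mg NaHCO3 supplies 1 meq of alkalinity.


Tank volume in L = 467 m^3 * 1000 = 467000 L
Total meq required = 1.62 meq/L * 467000 L = 756540 meq
NaHCO3 mass = 756540 meq * 84 mg/meq / 1e6 = 63.5494 kg

63.5494 kg


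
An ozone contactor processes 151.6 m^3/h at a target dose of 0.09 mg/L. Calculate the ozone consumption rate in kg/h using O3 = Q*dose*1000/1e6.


O3 demand (mg/h) = Q * dose * 1000 = 151.6 * 0.09 * 1000 = 13644 mg/h
Convert mg to kg: 13644 / 1e6 = 0.013644 kg/h

0.013644 kg/h


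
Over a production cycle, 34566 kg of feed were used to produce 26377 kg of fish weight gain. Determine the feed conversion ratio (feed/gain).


FCR = feed consumed / weight gained
FCR = 34566 kg / 26377 kg = 1.31046

1.31046


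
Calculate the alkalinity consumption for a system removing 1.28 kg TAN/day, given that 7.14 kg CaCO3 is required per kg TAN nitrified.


Alkalinity factor: 7.14 kg CaCO3 consumed per kg TAN nitrified
alk = 1.28 kg TAN * 7.14 = 9.1392 kg CaCO3/day

9.1392 kg CaCO3/day


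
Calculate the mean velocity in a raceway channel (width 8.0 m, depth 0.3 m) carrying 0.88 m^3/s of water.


Cross-sectional area = W * d = 8.0 * 0.3 = 2.4 m^2
Velocity = Q / A = 0.88 / 2.4 = 0.366667 m/s

0.366667 m/s


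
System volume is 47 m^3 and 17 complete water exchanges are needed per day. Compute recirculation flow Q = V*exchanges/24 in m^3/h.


Daily recirculation volume = 47 m^3 * 17 = 799 m^3/day
Flow rate Q = daily volume / 24 h = 799 / 24 = 33.2917 m^3/h

33.2917 m^3/h


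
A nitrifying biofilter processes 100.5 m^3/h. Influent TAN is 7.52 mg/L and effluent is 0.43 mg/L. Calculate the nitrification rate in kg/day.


Concentration drop: TAN_in - TAN_out = 7.52 - 0.43 = 7.09 mg/L
Hourly TAN removed = Q * dTAN = 100.5 m^3/h * 7.09 mg/L = 712.545 g/h  (m^3/h * mg/L = g/h)
Daily TAN removed = 712.545 * 24 = 17101.08 g/day
Convert to kg/day: 17101.08 / 1000 = 17.10108 kg/day

17.10108 kg/day


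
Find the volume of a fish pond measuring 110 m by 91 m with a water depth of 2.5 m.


Base area = L * W = 110 * 91 = 10010 m^2
Volume = area * depth = 10010 * 2.5 = 25025 m^3

25025 m^3


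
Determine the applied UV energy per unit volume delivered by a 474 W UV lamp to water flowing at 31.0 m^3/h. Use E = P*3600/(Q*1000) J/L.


Energy delivered per hour = 474 W * 3600 s = 1706400 J/h
Volume treated per hour = 31.0 m^3/h * 1000 = 31000 L/h
dose = 1706400 / 31000 = 55.0452 J/L

55.0452 J/L


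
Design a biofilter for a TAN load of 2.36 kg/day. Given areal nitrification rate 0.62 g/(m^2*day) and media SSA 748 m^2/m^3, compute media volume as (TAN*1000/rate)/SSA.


A = 2.36*1000 / 0.62 = 3806.4516 m^2
V = 3806.4516 / 748 = 5.08884

5.08884 m^3


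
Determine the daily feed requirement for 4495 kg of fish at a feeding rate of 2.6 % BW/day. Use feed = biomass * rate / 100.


Feeding rate fraction = 2.6% / 100 = 0.026
Daily feed = 4495 kg * 0.026 = 116.87 kg/day

116.87 kg/day


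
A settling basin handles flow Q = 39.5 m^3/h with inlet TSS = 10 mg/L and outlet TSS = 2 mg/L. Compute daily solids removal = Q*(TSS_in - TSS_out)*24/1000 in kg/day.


Concentration drop: TSS_in - TSS_out = 10 - 2 = 8 mg/L
Hourly solids removed = Q * dTSS = 39.5 m^3/h * 8 mg/L = 316 g/h  (m^3/h * mg/L = g/h)
Daily solids removed = 316 * 24 = 7584 g/day
Convert g to kg: 7584 / 1000 = 7.584 kg/day

7.584 kg/day


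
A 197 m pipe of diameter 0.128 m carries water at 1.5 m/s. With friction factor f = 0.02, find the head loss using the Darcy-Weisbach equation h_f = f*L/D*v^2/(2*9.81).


v^2 = 1.5^2 = 2.25 m^2/s^2
L/D = 197/0.128 = 1539.0625
h_f = f*(L/D)*v^2/(2g) = 0.02 * 1539.0625 * 2.25 / 19.62 = 3.52996 m

3.52996 m


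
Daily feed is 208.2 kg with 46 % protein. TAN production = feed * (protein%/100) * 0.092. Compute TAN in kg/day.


Protein in feed = 208.2 * 46/100 = 95.772 kg/day
TAN = protein * 0.092 = 95.772 * 0.092 = 8.811024 kg/day

8.811024 kg/day


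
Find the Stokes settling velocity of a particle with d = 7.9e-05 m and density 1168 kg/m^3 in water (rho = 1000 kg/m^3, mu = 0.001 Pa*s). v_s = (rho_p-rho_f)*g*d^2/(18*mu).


Density difference: rho_p - rho_f = 1168 - 1000 = 168 kg/m^3
d^2 = (7.9e-05)^2 = 6.241e-09 m^2
Numerator = (rho_p - rho_f) * g * d^2 = 168 * 9.81 * 6.241e-09 = 1.0285667e-05
Denominator = 18 * mu = 18 * 0.001 = 0.018
v_s = 1.0285667e-05 / 0.018 = 5.71426e-04 m/s
Check: Re = rho_f * v_s * d / mu = 1000 * 5.71426e-04 * 7.9e-05 / 0.001 = 0.0451 < 1, so Stokes' law applies.

5.71426e-04 m/s


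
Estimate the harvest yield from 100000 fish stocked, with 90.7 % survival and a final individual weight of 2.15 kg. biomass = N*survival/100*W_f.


Survivors = 100000 * 90.7/100 = 90700 fish
Harvest biomass = survivors * W_f = 90700 * 2.15 = 195005 kg

195005 kg


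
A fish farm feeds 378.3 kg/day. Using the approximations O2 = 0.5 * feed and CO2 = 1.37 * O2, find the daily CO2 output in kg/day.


O2 = 378.3 * 0.5 = 189.15
CO2 = 189.15 * 1.37 = 259.1355

259.1355 kg/day


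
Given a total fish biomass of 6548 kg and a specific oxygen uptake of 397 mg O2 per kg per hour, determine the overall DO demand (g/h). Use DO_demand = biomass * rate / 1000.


Total O2 consumption (mg/h) = 6548 kg * 397 mg/(kg*h) = 2599556 mg/h
Convert to g/h: 2599556 / 1000 = 2599.556 g/h

2599.556 g/h


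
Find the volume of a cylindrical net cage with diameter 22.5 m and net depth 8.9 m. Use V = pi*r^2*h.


r = d/2 = 22.5/2 = 11.25 m
Base area = pi*r^2 = pi*11.25^2 = 397.60782 m^2
Volume = 397.60782 * 8.9 = 3538.71 m^3

3538.71 m^3


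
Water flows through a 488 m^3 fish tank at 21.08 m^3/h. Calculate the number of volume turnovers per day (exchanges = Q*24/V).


Daily flow volume = 21.08 m^3/h * 24 h = 505.92 m^3/day
Exchanges = daily flow / tank volume = 505.92 / 488 = 1.03672 exchanges/day

1.03672 exchanges/day


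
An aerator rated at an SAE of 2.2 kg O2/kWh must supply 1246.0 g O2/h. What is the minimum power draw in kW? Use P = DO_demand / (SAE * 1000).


SAE in g O2/kWh = 2.2 * 1000 = 2200 g/kWh
P = DO_demand / SAE_g = 1246.0 / 2200 = 0.566364 kW

0.566364 kW


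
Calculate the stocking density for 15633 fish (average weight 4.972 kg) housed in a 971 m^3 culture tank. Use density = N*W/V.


Total biomass = 15633 fish * 4.972 kg = 77727.276 kg
Density = total biomass / volume = 77727.276 / 971 = 80.0487 kg/m^3

80.0487 kg/m^3


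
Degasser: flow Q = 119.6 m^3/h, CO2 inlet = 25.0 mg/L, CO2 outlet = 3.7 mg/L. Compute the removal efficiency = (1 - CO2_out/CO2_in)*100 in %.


CO2_out / CO2_in = 3.7 / 25.0 = 0.148
Fraction remaining = 0.148
efficiency = (1 - 0.148) * 100 = 85.2 %

85.2 %


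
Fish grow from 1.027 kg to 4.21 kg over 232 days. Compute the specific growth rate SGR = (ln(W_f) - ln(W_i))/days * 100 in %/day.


ln(W_f) = ln(4.21) = 1.4374626
ln(W_i) = ln(1.027) = 0.026641931
ln(W_f) - ln(W_i) = 1.4374626 - 0.026641931 = 1.4108207
SGR = 1.4108207 / 232 * 100 = 0.608112 %/day

0.608112 %/day


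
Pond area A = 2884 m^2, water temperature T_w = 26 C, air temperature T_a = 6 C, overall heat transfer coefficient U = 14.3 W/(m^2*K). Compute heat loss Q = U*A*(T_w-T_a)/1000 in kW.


Temperature difference dT = 26 - 6 = 20 K
Heat loss (W) = U * A * dT = 14.3 * 2884 * 20 = 824824 W
Convert to kW: 824824 / 1000 = 824.824 kW

824.824 kW
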